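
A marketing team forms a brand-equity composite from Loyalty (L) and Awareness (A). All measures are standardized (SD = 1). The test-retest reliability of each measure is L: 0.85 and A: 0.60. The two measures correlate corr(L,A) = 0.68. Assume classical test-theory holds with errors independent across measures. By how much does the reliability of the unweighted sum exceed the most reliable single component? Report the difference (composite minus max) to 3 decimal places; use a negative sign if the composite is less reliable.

Var(sum) = 2 + 1.36 = 3.36; true-score variance = 1.45 + 1.36 = 2.81; composite reliability = 0.8363.
Max component reliability = 0.8500.
Difference = 0.8363 − 0.8500 = -0.014.

-0.014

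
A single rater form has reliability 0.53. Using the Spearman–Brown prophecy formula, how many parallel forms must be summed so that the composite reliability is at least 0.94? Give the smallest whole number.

14

k ≥ ρ*(1−ρ₁)/(ρ₁(1−ρ*)) = 0.94·0.47 / (0.53·0.06) = 13.893.
Smallest integer k = 14.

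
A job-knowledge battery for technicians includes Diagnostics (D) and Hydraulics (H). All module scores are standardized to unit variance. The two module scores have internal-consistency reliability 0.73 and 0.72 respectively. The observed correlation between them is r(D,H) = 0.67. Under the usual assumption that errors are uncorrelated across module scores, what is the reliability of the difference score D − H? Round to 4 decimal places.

Var(D−H) = 1 + 1 − 2·0.67 = 2 − 1.34 = 0.66.
Because errors are independent across components, Cov(Tᵢ,Tⱼ) = Cov(Xᵢ,Xⱼ); the off-diagonal part of the true-score variance is the same as above.
True-score variance = [0.73 + 0.72] − 1.34 = 1.45 − 1.34 = 0.11.
Reliability = 0.11 / 0.66 = 0.1667.

0.1667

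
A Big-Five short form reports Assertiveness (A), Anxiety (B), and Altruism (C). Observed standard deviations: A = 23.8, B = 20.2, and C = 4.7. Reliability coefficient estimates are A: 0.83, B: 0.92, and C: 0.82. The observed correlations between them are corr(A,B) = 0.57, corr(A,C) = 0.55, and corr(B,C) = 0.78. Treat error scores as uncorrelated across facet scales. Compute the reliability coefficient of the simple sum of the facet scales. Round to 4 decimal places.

0.9268

Var(A+B+C) = 23.8² + 20.2² + 4.7² + 2·[23.8·20.2·0.57 + 23.8·4.7·0.55 + 20.2·4.7·0.78] = 996.57 + 819.219 = 1815.79.
With uncorrelated errors the cross-covariances are all true-score covariance, so they carry over unchanged; only the diagonal terms shrink to ρᵢσᵢ².
True-score variance = [23.8²·0.83 + 20.2²·0.92 + 4.7²·0.82] + 819.219 = 863.656 + 819.219 = 1682.87.
Reliability = 1682.87 / 1815.79 = 0.9268.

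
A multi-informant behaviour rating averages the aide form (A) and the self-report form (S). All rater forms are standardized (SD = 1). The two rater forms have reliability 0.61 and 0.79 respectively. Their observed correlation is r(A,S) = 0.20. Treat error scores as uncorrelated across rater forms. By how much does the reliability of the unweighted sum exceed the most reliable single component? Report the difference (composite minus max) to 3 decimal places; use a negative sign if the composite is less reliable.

Var(sum) = 2 + 0.4 = 2.4; true-score variance = 1.4 + 0.4 = 1.8; composite reliability = 0.7500.
Max component reliability = 0.7900.
Difference = 0.7500 − 0.7900 = -0.040.

-0.040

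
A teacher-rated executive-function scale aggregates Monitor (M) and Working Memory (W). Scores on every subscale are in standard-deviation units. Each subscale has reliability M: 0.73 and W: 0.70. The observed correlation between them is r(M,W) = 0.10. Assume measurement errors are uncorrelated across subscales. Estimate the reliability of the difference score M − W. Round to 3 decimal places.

0.683

Var(M−W) = 1 + 1 − 2·0.10 = 2 − 0.2 = 1.8.
Under uncorrelated errors the observed covariances equal the true-score covariances, so only the own-variance terms attenuate.
True-score variance = [0.73 + 0.70] − 0.2 = 1.43 − 0.2 = 1.23.
Reliability = 1.23 / 1.8 = 0.683.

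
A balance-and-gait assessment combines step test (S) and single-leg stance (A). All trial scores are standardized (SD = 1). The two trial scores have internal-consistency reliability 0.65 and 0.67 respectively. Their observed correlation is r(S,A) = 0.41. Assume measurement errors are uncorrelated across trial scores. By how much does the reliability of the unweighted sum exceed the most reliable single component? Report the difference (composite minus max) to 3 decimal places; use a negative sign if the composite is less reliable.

Var(sum) = 2 + 0.82 = 2.82; true-score variance = 1.32 + 0.82 = 2.14; composite reliability = 0.7589.
Max component reliability = 0.6700.
Difference = 0.7589 − 0.6700 = 0.089.

0.089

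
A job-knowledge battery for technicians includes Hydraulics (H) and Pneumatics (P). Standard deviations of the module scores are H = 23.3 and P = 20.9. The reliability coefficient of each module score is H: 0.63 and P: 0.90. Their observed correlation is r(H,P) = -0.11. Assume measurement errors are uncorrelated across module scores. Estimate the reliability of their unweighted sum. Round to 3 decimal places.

Var(H+P) = 23.3² + 20.9² + 2·[23.3·20.9·(-0.11)] = 979.7 − 107.133 = 872.567.
With uncorrelated errors the cross-covariances are all true-score covariance, so they carry over unchanged; only the diagonal terms shrink to ρᵢσᵢ².
True-score variance = [23.3²·0.63 + 20.9²·0.90] − 107.133 = 735.15 − 107.133 = 628.016.
Reliability = 628.016 / 872.567 = 0.720.

0.720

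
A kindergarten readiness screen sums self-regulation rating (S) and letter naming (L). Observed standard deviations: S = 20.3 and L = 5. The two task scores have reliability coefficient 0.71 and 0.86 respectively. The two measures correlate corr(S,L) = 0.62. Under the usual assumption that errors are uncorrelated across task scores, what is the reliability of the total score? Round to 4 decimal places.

Var(S+L) = 20.3² + 5² + 2·[20.3·5·0.62] = 437.09 + 125.86 = 562.95.
With uncorrelated errors the cross-covariances are all true-score covariance, so they carry over unchanged; only the diagonal terms shrink to ρᵢσᵢ².
True-score variance = [20.3²·0.71 + 5²·0.86] + 125.86 = 314.084 + 125.86 = 439.944.
Reliability = 439.944 / 562.95 = 0.7815.

0.7815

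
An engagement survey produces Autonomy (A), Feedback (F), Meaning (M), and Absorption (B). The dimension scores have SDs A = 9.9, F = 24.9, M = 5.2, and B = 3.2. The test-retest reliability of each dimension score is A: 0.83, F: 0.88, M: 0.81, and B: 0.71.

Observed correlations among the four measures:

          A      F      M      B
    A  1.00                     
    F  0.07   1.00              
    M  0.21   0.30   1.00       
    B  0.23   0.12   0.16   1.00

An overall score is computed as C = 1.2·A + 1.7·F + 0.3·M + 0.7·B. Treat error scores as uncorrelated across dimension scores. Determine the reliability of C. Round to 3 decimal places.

Var(C) = 1.2²·9.9² + 1.7²·24.9² + 0.3²·5.2² + 0.7²·3.2² + 2·[2.04·9.9·24.9·0.07 + 0.36·9.9·5.2·0.21 + 0.84·9.9·3.2·0.23 + 0.51·24.9·5.2·0.30 + 1.19·24.9·3.2·0.12 + 0.21·5.2·3.2·0.16] = 1940.41 + 153.924 = 2094.34.
Under uncorrelated errors the observed covariances equal the true-score covariances, so only the own-variance terms attenuate.
True-score variance = [1.2²·9.9²·0.83 + 1.7²·24.9²·0.88 + 0.3²·5.2²·0.81 + 0.7²·3.2²·0.71] + 153.924 = 1699.48 + 153.924 = 1853.41.
Reliability = 1853.41 / 2094.34 = 0.885.

0.885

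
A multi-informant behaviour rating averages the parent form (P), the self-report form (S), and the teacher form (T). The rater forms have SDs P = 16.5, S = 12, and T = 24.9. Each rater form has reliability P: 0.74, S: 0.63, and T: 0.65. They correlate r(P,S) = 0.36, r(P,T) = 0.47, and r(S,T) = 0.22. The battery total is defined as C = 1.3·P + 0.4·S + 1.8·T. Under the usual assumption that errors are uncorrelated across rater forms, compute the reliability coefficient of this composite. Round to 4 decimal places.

0.7668

Var(C) = 1.3²·16.5² + 0.4²·12² + 1.8²·24.9² + 2·[0.52·16.5·12·0.36 + 2.34·16.5·24.9·0.47 + 0.72·12·24.9·0.22] = 2491.97 + 1072.5 = 3564.47.
Under uncorrelated errors the observed covariances equal the true-score covariances, so only the own-variance terms attenuate.
True-score variance = [1.3²·16.5²·0.74 + 0.4²·12²·0.63 + 1.8²·24.9²·0.65] + 1072.5 = 1660.73 + 1072.5 = 2733.23.
Reliability = 2733.23 / 3564.47 = 0.7668.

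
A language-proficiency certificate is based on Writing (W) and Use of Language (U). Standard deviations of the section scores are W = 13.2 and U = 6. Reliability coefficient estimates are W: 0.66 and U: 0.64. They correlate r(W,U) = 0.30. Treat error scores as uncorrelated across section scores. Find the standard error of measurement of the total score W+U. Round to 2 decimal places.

Var(total) = 210.24 + 47.52 = 257.76.
True-score variance = 138.038 + 47.52 = 185.558, so reliability = 0.7199.
Error variance = 257.76 − 185.558 = 72.2016; SEM = √72.2016 = 8.50.

8.50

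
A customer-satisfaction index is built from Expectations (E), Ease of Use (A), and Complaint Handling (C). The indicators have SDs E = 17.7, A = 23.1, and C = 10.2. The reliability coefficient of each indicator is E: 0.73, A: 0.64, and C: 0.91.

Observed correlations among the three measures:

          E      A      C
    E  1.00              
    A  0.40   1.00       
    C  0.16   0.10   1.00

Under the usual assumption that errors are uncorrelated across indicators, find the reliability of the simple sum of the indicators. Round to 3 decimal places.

Var(E+A+C) = 17.7² + 23.1² + 10.2² + 2·[17.7·23.1·0.40 + 17.7·10.2·0.16 + 23.1·10.2·0.10] = 950.94 + 431.993 = 1382.93.
Under uncorrelated errors the observed covariances equal the true-score covariances, so only the own-variance terms attenuate.
True-score variance = [17.7²·0.73 + 23.1²·0.64 + 10.2²·0.91] + 431.993 = 664.889 + 431.993 = 1096.88.
Reliability = 1096.88 / 1382.93 = 0.793.

0.793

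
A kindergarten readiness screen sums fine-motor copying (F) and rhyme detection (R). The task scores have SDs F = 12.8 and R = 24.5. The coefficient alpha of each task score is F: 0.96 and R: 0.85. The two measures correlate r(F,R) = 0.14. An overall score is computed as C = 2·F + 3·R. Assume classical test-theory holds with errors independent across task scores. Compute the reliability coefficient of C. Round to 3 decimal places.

Var(C) = 2²·12.8² + 3²·24.5² + 2·[6·12.8·24.5·0.14] = 6057.61 + 526.848 = 6584.46.
Because errors are independent across components, Cov(Tᵢ,Tⱼ) = Cov(Xᵢ,Xⱼ); the off-diagonal part of the true-score variance is the same as above.
True-score variance = [2²·12.8²·0.96 + 3²·24.5²·0.85] + 526.848 = 5221.06 + 526.848 = 5747.91.
Reliability = 5747.91 / 6584.46 = 0.873.

0.873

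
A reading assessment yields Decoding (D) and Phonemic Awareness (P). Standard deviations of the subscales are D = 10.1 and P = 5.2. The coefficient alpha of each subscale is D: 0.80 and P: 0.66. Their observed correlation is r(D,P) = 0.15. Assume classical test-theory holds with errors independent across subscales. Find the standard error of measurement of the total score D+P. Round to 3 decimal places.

5.440

Var(total) = 129.05 + 15.756 = 144.806.
True-score variance = 99.4544 + 15.756 = 115.21, so reliability = 0.7956.
Error variance = 144.806 − 115.21 = 29.5956; SEM = √29.5956 = 5.440.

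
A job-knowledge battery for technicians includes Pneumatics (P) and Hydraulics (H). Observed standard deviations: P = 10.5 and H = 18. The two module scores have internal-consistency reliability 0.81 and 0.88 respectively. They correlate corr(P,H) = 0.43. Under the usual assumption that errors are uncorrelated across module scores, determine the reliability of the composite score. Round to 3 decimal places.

0.900

Var(P+H) = 10.5² + 18² + 2·[10.5·18·0.43] = 434.25 + 162.54 = 596.79.
With uncorrelated errors the cross-covariances are all true-score covariance, so they carry over unchanged; only the diagonal terms shrink to ρᵢσᵢ².
True-score variance = [10.5²·0.81 + 18²·0.88] + 162.54 = 374.423 + 162.54 = 536.962.
Reliability = 536.962 / 596.79 = 0.900.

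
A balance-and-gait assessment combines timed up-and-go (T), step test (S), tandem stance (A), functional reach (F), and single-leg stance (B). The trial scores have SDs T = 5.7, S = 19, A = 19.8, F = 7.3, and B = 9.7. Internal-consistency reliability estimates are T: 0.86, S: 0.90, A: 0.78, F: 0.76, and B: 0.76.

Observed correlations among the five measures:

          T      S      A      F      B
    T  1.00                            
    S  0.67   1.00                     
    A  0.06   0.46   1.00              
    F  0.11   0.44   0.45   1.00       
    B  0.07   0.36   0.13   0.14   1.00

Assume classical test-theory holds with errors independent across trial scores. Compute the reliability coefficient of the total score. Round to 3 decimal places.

Var(T+S+A+F+B) = 5.7² + 19² + 19.8² + 7.3² + 9.7² + 2·[5.7·19·0.67 + 5.7·19.8·0.06 + 5.7·7.3·0.11 + 5.7·9.7·0.07 + 19·19.8·0.46 + 19·7.3·0.44 + 19·9.7·0.36 + 19.8·7.3·0.45 + 19.8·9.7·0.13 + 7.3·9.7·0.14] = 932.91 + 976.264 = 1909.17.
With uncorrelated errors the cross-covariances are all true-score covariance, so they carry over unchanged; only the diagonal terms shrink to ρᵢσᵢ².
True-score variance = [5.7²·0.86 + 19²·0.90 + 19.8²·0.78 + 7.3²·0.76 + 9.7²·0.76] + 976.264 = 770.641 + 976.264 = 1746.91.
Reliability = 1746.91 / 1909.17 = 0.915.

0.915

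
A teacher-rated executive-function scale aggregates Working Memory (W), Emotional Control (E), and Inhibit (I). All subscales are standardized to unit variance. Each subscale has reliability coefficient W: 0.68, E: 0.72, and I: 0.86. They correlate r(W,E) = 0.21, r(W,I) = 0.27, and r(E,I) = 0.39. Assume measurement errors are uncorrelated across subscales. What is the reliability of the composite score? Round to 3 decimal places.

0.844

Var(W+E+I) = 3 + 2·[0.21 + 0.27 + 0.39] = 3 + 1.74 = 4.74.
Under uncorrelated errors the observed covariances equal the true-score covariances, so only the own-variance terms attenuate.
True-score variance = [0.68 + 0.72 + 0.86] + 1.74 = 2.26 + 1.74 = 4.
Reliability = 4 / 4.74 = 0.844.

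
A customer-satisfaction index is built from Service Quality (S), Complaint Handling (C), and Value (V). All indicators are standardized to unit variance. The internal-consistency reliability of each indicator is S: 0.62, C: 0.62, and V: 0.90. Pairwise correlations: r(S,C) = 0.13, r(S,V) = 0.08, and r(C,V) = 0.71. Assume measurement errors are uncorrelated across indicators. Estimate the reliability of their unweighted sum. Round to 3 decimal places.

Var(S+C+V) = 3 + 2·[0.13 + 0.08 + 0.71] = 3 + 1.84 = 4.84.
With uncorrelated errors the cross-covariances are all true-score covariance, so they carry over unchanged; only the diagonal terms shrink to ρᵢσᵢ².
True-score variance = [0.62 + 0.62 + 0.90] + 1.84 = 2.14 + 1.84 = 3.98.
Reliability = 3.98 / 4.84 = 0.822.

0.822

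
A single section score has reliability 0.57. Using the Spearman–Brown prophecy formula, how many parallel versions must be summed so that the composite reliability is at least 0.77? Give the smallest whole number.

k ≥ ρ*(1−ρ₁)/(ρ₁(1−ρ*)) = 0.77·0.43 / (0.57·0.23) = 2.526.
Smallest integer k = 3.

3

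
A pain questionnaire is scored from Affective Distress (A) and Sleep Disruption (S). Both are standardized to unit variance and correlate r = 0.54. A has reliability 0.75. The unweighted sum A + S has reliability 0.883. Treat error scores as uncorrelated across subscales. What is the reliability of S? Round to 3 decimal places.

0.890

Var(A+S) = 2 + 2·0.54 = 3.080.
True-score variance = ρ_A + ρ_S + 2·0.54, so 0.883 = (0.75 + ρ_S + 1.08) / 3.080.
ρ_S = 0.883·3.080 − 0.75 − 1.08 = 0.890.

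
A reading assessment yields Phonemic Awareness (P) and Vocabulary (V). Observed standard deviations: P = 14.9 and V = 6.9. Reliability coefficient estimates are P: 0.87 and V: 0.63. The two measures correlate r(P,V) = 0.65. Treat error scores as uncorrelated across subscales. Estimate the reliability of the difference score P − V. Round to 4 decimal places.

Var(P−V) = 14.9² + 6.9² − 2·14.9·6.9·0.65 = 269.62 − 133.653 = 135.967.
Because errors are independent across components, Cov(Tᵢ,Tⱼ) = Cov(Xᵢ,Xⱼ); the off-diagonal part of the true-score variance is the same as above.
True-score variance = [14.9²·0.87 + 6.9²·0.63] − 133.653 = 223.143 − 133.653 = 89.49.
Reliability = 89.49 / 135.967 = 0.6582.

0.6582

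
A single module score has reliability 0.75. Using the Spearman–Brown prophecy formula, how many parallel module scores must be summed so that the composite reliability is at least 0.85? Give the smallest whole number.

2

k ≥ ρ*(1−ρ₁)/(ρ₁(1−ρ*)) = 0.85·0.25 / (0.75·0.15) = 1.889.
Smallest integer k = 2.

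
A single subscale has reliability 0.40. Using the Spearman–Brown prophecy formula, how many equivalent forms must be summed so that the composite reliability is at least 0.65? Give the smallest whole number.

3

k ≥ ρ*(1−ρ₁)/(ρ₁(1−ρ*)) = 0.65·0.60 / (0.40·0.35) = 2.786.
Smallest integer k = 3.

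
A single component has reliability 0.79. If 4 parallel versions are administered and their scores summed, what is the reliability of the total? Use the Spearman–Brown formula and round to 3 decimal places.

ρ_k = kρ / (1 + (k−1)ρ) = 4·0.79 / (1 + 3·0.79) = 3.160 / 3.370 = 0.938.

0.938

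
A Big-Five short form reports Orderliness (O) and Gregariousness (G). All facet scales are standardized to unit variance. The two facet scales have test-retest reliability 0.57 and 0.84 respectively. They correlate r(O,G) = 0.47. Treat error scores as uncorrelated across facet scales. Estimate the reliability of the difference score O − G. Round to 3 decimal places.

0.443

Var(O−G) = 1 + 1 − 2·0.47 = 2 − 0.94 = 1.06.
Under uncorrelated errors the observed covariances equal the true-score covariances, so only the own-variance terms attenuate.
True-score variance = [0.57 + 0.84] − 0.94 = 1.41 − 0.94 = 0.47.
Reliability = 0.47 / 1.06 = 0.443.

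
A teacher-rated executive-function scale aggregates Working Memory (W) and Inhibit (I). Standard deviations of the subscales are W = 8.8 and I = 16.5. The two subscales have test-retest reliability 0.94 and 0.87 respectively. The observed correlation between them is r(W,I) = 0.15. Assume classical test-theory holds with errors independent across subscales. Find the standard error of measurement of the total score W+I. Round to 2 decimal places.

6.33

Var(total) = 349.69 + 43.56 = 393.25.
True-score variance = 309.651 + 43.56 = 353.211, so reliability = 0.8982.
Error variance = 393.25 − 353.211 = 40.0389; SEM = √40.0389 = 6.33.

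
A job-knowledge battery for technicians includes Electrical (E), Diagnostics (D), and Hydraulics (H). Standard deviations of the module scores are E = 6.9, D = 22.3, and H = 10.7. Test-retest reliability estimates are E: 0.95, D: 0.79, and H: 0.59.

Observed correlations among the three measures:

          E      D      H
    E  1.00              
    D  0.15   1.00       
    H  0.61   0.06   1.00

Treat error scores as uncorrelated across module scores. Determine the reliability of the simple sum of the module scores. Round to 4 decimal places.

0.8135

Var(E+D+H) = 6.9² + 22.3² + 10.7² + 2·[6.9·22.3·0.15 + 6.9·10.7·0.61 + 22.3·10.7·0.06] = 659.39 + 164.867 = 824.257.
Under uncorrelated errors the observed covariances equal the true-score covariances, so only the own-variance terms attenuate.
True-score variance = [6.9²·0.95 + 22.3²·0.79 + 10.7²·0.59] + 164.867 = 505.638 + 164.867 = 670.505.
Reliability = 670.505 / 824.257 = 0.8135.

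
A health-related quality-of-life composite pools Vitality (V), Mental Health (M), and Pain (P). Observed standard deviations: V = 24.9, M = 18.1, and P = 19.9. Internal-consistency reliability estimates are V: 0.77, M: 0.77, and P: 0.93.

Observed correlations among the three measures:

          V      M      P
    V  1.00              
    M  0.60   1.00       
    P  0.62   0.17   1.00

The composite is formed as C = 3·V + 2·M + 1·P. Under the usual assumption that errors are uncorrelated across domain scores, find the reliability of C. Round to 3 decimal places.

Var(C) = 3²·24.9² + 2²·18.1² + 19.9² + 2·[6·24.9·18.1·0.60 + 3·24.9·19.9·0.62 + 2·18.1·19.9·0.17] = 7286.54 + 5333.19 = 12619.7.
With uncorrelated errors the cross-covariances are all true-score covariance, so they carry over unchanged; only the diagonal terms shrink to ρᵢσᵢ².
True-score variance = [3²·24.9²·0.77 + 2²·18.1²·0.77 + 19.9²·0.93] + 5333.19 = 5674 + 5333.19 = 11007.2.
Reliability = 11007.2 / 12619.7 = 0.872.

0.872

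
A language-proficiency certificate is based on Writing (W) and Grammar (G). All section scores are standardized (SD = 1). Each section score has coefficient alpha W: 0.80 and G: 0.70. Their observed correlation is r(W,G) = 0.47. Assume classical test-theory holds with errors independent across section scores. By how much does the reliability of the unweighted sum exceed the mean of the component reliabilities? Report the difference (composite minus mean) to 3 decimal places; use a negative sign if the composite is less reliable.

0.080

Var(sum) = 2 + 0.94 = 2.94; true-score variance = 1.5 + 0.94 = 2.44; composite reliability = 0.8299.
Mean component reliability = 0.7500.
Difference = 0.8299 − 0.7500 = 0.080.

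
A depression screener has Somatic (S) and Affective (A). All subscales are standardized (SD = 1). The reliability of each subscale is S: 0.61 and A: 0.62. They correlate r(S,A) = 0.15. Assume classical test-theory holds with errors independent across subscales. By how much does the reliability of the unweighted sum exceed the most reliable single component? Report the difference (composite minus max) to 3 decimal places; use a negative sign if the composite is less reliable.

0.045

Var(sum) = 2 + 0.3 = 2.3; true-score variance = 1.23 + 0.3 = 1.53; composite reliability = 0.6652.
Max component reliability = 0.6200.
Difference = 0.6652 − 0.6200 = 0.045.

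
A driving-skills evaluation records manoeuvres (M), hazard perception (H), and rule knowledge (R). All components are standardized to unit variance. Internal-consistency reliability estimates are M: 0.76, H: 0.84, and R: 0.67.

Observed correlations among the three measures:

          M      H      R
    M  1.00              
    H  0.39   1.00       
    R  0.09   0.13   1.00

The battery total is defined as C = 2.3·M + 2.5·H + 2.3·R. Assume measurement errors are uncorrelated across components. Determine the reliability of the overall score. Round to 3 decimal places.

0.831

Var(C) = 2.3² + 2.5² + 2.3² + 2·[5.75·0.39 + 5.29·0.09 + 5.75·0.13] = 16.83 + 6.9322 = 23.7622.
With uncorrelated errors the cross-covariances are all true-score covariance, so they carry over unchanged; only the diagonal terms shrink to ρᵢσᵢ².
True-score variance = [2.3²·0.76 + 2.5²·0.84 + 2.3²·0.67] + 6.9322 = 12.8147 + 6.9322 = 19.7469.
Reliability = 19.7469 / 23.7622 = 0.831.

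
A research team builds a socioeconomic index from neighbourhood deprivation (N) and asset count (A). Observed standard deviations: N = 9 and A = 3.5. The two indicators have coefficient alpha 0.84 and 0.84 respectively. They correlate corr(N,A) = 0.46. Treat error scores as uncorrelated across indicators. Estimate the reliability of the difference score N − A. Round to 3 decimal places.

Var(N−A) = 9² + 3.5² − 2·9·3.5·0.46 = 93.25 − 28.98 = 64.27.
With uncorrelated errors the cross-covariances are all true-score covariance, so they carry over unchanged; only the diagonal terms shrink to ρᵢσᵢ².
True-score variance = [9²·0.84 + 3.5²·0.84] − 28.98 = 78.33 − 28.98 = 49.35.
Reliability = 49.35 / 64.27 = 0.768.

0.768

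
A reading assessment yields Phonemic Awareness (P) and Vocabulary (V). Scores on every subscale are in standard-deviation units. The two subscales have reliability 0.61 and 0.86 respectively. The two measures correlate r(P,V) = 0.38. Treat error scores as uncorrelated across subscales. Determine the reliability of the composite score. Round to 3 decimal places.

Var(P+V) = 2 + 2·[0.38] = 2 + 0.76 = 2.76.
With uncorrelated errors the cross-covariances are all true-score covariance, so they carry over unchanged; only the diagonal terms shrink to ρᵢσᵢ².
True-score variance = [0.61 + 0.86] + 0.76 = 1.47 + 0.76 = 2.23.
Reliability = 2.23 / 2.76 = 0.808.

0.808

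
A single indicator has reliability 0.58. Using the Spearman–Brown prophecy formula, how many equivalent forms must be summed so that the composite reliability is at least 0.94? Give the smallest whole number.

k ≥ ρ*(1−ρ₁)/(ρ₁(1−ρ*)) = 0.94·0.42 / (0.58·0.06) = 11.345.
Smallest integer k = 12.

12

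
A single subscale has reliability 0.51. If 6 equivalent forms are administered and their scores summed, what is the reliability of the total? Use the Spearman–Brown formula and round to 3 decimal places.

ρ_k = kρ / (1 + (k−1)ρ) = 6·0.51 / (1 + 5·0.51) = 3.060 / 3.550 = 0.862.

0.862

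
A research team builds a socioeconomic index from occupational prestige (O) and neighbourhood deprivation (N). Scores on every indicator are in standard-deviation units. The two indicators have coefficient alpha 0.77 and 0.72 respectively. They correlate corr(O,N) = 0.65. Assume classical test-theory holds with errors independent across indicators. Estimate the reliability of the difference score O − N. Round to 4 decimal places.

Var(O−N) = 1 + 1 − 2·0.65 = 2 − 1.3 = 0.7.
Because errors are independent across components, Cov(Tᵢ,Tⱼ) = Cov(Xᵢ,Xⱼ); the off-diagonal part of the true-score variance is the same as above.
True-score variance = [0.77 + 0.72] − 1.3 = 1.49 − 1.3 = 0.19.
Reliability = 0.19 / 0.7 = 0.2714.

0.2714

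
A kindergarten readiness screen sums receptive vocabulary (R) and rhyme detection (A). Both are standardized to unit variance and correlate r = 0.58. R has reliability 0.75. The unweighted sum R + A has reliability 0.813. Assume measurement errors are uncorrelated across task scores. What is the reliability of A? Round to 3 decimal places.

0.659

Var(R+A) = 2 + 2·0.58 = 3.160.
True-score variance = ρ_R + ρ_A + 2·0.58, so 0.813 = (0.75 + ρ_A + 1.16) / 3.160.
ρ_A = 0.813·3.160 − 0.75 − 1.16 = 0.659.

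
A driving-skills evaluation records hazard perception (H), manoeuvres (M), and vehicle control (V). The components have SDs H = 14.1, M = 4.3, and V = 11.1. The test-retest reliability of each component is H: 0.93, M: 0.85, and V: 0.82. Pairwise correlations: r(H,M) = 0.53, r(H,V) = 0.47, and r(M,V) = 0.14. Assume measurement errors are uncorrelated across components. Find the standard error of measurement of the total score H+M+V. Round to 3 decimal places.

Var(total) = 340.51 + 224.752 = 565.262.
True-score variance = 301.642 + 224.752 = 526.394, so reliability = 0.9312.
Error variance = 565.262 − 526.394 = 38.868; SEM = √38.868 = 6.234.

6.234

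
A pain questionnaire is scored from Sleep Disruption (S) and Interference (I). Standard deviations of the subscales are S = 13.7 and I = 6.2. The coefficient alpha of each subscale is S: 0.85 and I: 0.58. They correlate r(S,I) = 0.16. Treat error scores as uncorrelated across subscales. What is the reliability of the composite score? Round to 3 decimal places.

0.825

Var(S+I) = 13.7² + 6.2² + 2·[13.7·6.2·0.16] = 226.13 + 27.1808 = 253.311.
Under uncorrelated errors the observed covariances equal the true-score covariances, so only the own-variance terms attenuate.
True-score variance = [13.7²·0.85 + 6.2²·0.58] + 27.1808 = 181.832 + 27.1808 = 209.012.
Reliability = 209.012 / 253.311 = 0.825.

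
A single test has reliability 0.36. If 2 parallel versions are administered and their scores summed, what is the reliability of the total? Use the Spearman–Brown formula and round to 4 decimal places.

0.5294

ρ_k = kρ / (1 + (k−1)ρ) = 2·0.36 / (1 + 1·0.36) = 0.720 / 1.360 = 0.5294.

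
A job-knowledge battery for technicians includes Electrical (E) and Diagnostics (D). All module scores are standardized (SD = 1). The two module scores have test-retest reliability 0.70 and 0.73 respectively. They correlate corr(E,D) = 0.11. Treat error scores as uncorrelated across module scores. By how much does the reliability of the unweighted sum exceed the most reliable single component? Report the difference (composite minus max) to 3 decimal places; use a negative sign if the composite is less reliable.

0.013

Var(sum) = 2 + 0.22 = 2.22; true-score variance = 1.43 + 0.22 = 1.65; composite reliability = 0.7432.
Max component reliability = 0.7300.
Difference = 0.7432 − 0.7300 = 0.013.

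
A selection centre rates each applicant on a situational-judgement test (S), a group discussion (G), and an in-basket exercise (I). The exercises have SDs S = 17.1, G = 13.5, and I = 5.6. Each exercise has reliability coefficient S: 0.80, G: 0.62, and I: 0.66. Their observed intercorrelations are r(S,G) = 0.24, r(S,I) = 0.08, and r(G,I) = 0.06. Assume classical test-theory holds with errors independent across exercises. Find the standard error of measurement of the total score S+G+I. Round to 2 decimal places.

Var(total) = 506.02 + 135.202 = 641.222.
True-score variance = 367.621 + 135.202 = 502.822, so reliability = 0.7842.
Error variance = 641.222 − 502.822 = 138.399; SEM = √138.399 = 11.76.

11.76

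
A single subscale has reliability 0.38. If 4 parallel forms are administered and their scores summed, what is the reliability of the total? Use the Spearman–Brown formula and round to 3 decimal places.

ρ_k = kρ / (1 + (k−1)ρ) = 4·0.38 / (1 + 3·0.38) = 1.520 / 2.140 = 0.710.

0.710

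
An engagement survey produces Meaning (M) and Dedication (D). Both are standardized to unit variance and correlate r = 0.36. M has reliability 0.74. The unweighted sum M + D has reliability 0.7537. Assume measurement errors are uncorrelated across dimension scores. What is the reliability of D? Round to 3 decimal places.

Var(M+D) = 2 + 2·0.36 = 2.720.
True-score variance = ρ_M + ρ_D + 2·0.36, so 0.7537 = (0.74 + ρ_D + 0.72) / 2.720.
ρ_D = 0.7537·2.720 − 0.74 − 0.72 = 0.590.

0.590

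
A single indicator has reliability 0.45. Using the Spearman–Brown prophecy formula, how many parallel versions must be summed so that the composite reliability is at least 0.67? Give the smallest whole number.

k ≥ ρ*(1−ρ₁)/(ρ₁(1−ρ*)) = 0.67·0.55 / (0.45·0.33) = 2.481.
Smallest integer k = 3.

3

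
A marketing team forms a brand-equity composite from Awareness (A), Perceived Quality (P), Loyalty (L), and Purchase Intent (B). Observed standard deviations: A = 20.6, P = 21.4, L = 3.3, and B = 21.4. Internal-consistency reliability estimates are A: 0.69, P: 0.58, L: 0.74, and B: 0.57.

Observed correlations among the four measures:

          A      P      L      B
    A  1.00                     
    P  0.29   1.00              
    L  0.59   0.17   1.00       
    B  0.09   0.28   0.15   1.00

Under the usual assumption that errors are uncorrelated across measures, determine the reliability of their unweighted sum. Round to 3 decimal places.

Var(A+P+L+B) = 20.6² + 21.4² + 3.3² + 21.4² + 2·[20.6·21.4·0.29 + 20.6·3.3·0.59 + 20.6·21.4·0.09 + 21.4·3.3·0.17 + 21.4·21.4·0.28 + 3.3·21.4·0.15] = 1351.17 + 716.909 = 2068.08.
Because errors are independent across components, Cov(Tᵢ,Tⱼ) = Cov(Xᵢ,Xⱼ); the off-diagonal part of the true-score variance is the same as above.
True-score variance = [20.6²·0.69 + 21.4²·0.58 + 3.3²·0.74 + 21.4²·0.57] + 716.909 = 827.521 + 716.909 = 1544.43.
Reliability = 1544.43 / 2068.08 = 0.747.

0.747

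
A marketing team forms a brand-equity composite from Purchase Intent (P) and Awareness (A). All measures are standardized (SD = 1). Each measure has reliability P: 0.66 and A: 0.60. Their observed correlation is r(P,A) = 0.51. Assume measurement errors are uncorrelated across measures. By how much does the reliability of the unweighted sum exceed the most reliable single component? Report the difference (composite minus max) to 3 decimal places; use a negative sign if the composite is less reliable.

0.095

Var(sum) = 2 + 1.02 = 3.02; true-score variance = 1.26 + 1.02 = 2.28; composite reliability = 0.7550.
Max component reliability = 0.6600.
Difference = 0.7550 − 0.6600 = 0.095.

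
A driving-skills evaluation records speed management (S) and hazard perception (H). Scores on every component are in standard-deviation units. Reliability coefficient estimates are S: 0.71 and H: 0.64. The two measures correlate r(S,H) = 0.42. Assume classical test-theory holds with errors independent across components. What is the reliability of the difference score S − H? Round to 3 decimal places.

Var(S−H) = 1 + 1 − 2·0.42 = 2 − 0.84 = 1.16.
Under uncorrelated errors the observed covariances equal the true-score covariances, so only the own-variance terms attenuate.
True-score variance = [0.71 + 0.64] − 0.84 = 1.35 − 0.84 = 0.51.
Reliability = 0.51 / 1.16 = 0.440.

0.440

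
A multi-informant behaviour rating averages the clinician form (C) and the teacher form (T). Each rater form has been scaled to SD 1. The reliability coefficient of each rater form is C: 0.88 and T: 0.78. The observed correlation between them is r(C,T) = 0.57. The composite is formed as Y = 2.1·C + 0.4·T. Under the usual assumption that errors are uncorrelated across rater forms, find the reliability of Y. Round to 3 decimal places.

0.898

Var(Y) = 2.1² + 0.4² + 2·[0.84·0.57] = 4.57 + 0.9576 = 5.5276.
Under uncorrelated errors the observed covariances equal the true-score covariances, so only the own-variance terms attenuate.
True-score variance = [2.1²·0.88 + 0.4²·0.78] + 0.9576 = 4.0056 + 0.9576 = 4.9632.
Reliability = 4.9632 / 5.5276 = 0.898.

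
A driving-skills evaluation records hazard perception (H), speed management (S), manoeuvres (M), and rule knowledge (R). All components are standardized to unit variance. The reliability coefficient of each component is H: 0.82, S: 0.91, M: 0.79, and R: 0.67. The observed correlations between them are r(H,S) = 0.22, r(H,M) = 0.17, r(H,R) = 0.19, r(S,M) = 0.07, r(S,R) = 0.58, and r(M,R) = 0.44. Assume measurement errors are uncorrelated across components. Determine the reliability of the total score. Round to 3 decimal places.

0.890

Var(H+S+M+R) = 4 + 2·[0.22 + 0.17 + 0.19 + 0.07 + 0.58 + 0.44] = 4 + 3.34 = 7.34.
With uncorrelated errors the cross-covariances are all true-score covariance, so they carry over unchanged; only the diagonal terms shrink to ρᵢσᵢ².
True-score variance = [0.82 + 0.91 + 0.79 + 0.67] + 3.34 = 3.19 + 3.34 = 6.53.
Reliability = 6.53 / 7.34 = 0.890.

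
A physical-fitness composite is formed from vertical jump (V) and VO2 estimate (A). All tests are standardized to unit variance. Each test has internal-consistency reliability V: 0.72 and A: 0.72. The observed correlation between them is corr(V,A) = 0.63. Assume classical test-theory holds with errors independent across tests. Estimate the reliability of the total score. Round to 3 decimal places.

0.828

Var(V+A) = 2 + 2·[0.63] = 2 + 1.26 = 3.26.
Under uncorrelated errors the observed covariances equal the true-score covariances, so only the own-variance terms attenuate.
True-score variance = [0.72 + 0.72] + 1.26 = 1.44 + 1.26 = 2.7.
Reliability = 2.7 / 3.26 = 0.828.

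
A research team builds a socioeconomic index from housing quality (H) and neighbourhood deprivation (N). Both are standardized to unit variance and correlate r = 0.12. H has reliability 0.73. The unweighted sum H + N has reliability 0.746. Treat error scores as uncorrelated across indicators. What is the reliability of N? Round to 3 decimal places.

0.701

Var(H+N) = 2 + 2·0.12 = 2.240.
True-score variance = ρ_H + ρ_N + 2·0.12, so 0.746 = (0.73 + ρ_N + 0.24) / 2.240.
ρ_N = 0.746·2.240 − 0.73 − 0.24 = 0.701.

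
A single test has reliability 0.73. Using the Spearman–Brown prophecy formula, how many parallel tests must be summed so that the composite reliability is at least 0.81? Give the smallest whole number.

2

k ≥ ρ*(1−ρ₁)/(ρ₁(1−ρ*)) = 0.81·0.27 / (0.73·0.19) = 1.577.
Smallest integer k = 2.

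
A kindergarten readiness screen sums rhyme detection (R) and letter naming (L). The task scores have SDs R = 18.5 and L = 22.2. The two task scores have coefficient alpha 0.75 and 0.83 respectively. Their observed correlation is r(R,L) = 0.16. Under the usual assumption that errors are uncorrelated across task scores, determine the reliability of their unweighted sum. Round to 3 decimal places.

0.825

Var(R+L) = 18.5² + 22.2² + 2·[18.5·22.2·0.16] = 835.09 + 131.424 = 966.514.
With uncorrelated errors the cross-covariances are all true-score covariance, so they carry over unchanged; only the diagonal terms shrink to ρᵢσᵢ².
True-score variance = [18.5²·0.75 + 22.2²·0.83] + 131.424 = 665.745 + 131.424 = 797.169.
Reliability = 797.169 / 966.514 = 0.825.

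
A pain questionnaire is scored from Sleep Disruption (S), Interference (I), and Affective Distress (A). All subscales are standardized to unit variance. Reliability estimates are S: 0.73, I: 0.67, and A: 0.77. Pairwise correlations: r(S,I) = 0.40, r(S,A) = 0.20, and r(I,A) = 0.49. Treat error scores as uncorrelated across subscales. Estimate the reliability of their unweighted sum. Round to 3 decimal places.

Var(S+I+A) = 3 + 2·[0.40 + 0.20 + 0.49] = 3 + 2.18 = 5.18.
With uncorrelated errors the cross-covariances are all true-score covariance, so they carry over unchanged; only the diagonal terms shrink to ρᵢσᵢ².
True-score variance = [0.73 + 0.67 + 0.77] + 2.18 = 2.17 + 2.18 = 4.35.
Reliability = 4.35 / 5.18 = 0.840.

0.840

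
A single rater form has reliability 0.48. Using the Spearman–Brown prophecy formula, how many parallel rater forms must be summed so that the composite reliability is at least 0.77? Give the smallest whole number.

k ≥ ρ*(1−ρ₁)/(ρ₁(1−ρ*)) = 0.77·0.52 / (0.48·0.23) = 3.627.
Smallest integer k = 4.

4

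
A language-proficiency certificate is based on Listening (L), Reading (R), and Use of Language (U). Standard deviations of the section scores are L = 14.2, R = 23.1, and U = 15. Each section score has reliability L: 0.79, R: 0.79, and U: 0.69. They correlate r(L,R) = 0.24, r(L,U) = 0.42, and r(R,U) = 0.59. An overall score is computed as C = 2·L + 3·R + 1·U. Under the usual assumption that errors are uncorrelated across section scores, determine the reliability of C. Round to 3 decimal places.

Var(C) = 2²·14.2² + 3²·23.1² + 15² + 2·[6·14.2·23.1·0.24 + 2·14.2·15·0.42 + 3·23.1·15·0.59] = 5834.05 + 2529.15 = 8363.2.
Because errors are independent across components, Cov(Tᵢ,Tⱼ) = Cov(Xᵢ,Xⱼ); the off-diagonal part of the true-score variance is the same as above.
True-score variance = [2²·14.2²·0.79 + 3²·23.1²·0.79 + 15²·0.69] + 2529.15 = 4586.4 + 2529.15 = 7115.55.
Reliability = 7115.55 / 8363.2 = 0.851.

0.851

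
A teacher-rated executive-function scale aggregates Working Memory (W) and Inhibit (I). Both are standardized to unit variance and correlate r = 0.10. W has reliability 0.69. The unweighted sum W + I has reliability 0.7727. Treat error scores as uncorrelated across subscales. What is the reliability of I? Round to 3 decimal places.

0.810

Var(W+I) = 2 + 2·0.10 = 2.200.
True-score variance = ρ_W + ρ_I + 2·0.10, so 0.7727 = (0.69 + ρ_I + 0.20) / 2.200.
ρ_I = 0.7727·2.200 − 0.69 − 0.20 = 0.810.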